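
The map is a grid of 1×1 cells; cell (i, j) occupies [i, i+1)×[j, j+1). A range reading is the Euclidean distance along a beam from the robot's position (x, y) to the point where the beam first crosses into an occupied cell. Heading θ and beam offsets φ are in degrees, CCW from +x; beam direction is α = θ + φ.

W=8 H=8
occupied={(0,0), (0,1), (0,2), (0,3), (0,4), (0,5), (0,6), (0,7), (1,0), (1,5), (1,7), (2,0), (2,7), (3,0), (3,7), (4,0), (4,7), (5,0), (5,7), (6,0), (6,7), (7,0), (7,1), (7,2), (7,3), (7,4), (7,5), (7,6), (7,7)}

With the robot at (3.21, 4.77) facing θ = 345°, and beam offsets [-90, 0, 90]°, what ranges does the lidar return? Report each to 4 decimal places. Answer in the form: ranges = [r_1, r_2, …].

ranges = [3.9030, 3.9237, 2.3087]

beam 1: φ=-90°, α=255°
  direction (-0.2588, -0.9659); cell (3,4); t to first gridline: x 0.8114, y 0.7972 (then +3.8637 / +1.0353)
    (3,3) via y @ 0.7972
    (2,3) via x @ 0.8114
    (2,2) via y @ 1.8324
    (2,1) via y @ 2.8677
    (2,0) via y @ 3.9030  # hit
  → r_1 = 3.9030
beam 2: φ=0°, α=345°
  direction (0.9659, -0.2588); cell (3,4); t to first gridline: x 0.8179, y 2.9751 (then +1.0353 / +3.8637)
    (4,4) via x @ 0.8179
    (5,4) via x @ 1.8531
    (6,4) via x @ 2.8884
    (6,3) via y @ 2.9751
    (7,3) via x @ 3.9237  # hit
  → r_2 = 3.9237
beam 3: φ=90°, α=75°
  direction (0.2588, 0.9659); cell (3,4); t to first gridline: x 3.0523, y 0.2381 (then +3.8637 / +1.0353)
    (3,5) via y @ 0.2381
    (3,6) via y @ 1.2734
    (3,7) via y @ 2.3087  # hit
  → r_3 = 2.3087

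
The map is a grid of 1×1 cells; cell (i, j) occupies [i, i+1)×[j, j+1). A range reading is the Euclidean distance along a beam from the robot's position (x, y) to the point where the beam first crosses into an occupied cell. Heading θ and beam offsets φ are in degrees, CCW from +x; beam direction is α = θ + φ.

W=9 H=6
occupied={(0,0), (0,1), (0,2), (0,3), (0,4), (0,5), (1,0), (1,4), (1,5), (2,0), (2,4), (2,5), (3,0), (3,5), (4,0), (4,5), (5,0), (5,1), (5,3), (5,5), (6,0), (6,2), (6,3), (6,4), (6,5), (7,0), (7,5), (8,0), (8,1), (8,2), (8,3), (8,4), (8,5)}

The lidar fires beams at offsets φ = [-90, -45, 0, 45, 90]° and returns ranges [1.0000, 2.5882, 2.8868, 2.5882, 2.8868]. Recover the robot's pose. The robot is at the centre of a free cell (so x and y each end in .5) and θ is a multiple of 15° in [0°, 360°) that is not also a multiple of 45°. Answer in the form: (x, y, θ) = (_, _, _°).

(x, y, θ) = (3.5, 3.5, 240°)

Candidates: 21 free-cell centres × 16 headings = 336 poses. Raycast each; keep the one whose scan matches to 4 dp.
  (7.5, 1.5, 300°): beam 2 = 0.5176 ≠ 2.5882 ✗
  (1.5, 1.5, 165°): beam 1 = 2.5882 ≠ 1.0000 ✗
  (3.5, 4.5, 300°): beam 1 = 0.5774 ≠ 1.0000 ✗
  …
  (3.5, 3.5, 240°): r_1=1.0000, r_2=2.5882, r_3=2.8868, r_4=2.5882, r_5=2.8868 — all match ✓
Unique over the lattice → pose = (3.5, 3.5, 240°).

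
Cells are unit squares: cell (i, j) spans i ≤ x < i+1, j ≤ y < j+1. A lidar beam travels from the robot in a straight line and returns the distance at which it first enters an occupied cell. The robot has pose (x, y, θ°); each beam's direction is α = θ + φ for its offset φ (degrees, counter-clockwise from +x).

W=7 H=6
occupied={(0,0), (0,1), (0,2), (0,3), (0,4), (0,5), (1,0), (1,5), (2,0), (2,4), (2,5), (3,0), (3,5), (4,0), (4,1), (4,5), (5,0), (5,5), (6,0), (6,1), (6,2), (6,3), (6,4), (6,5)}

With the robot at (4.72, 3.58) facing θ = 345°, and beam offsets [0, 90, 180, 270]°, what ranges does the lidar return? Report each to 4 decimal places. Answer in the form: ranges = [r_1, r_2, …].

ranges = [1.3252, 1.4701, 1.7807, 1.6357]

beam 1: φ=0°, α=345°
  dir = (cos 345°, sin 345°) = (0.9659, -0.2588); from cell (4,3)
  next x-line at t=0.2899, next y-line at t=2.2409; Δt_x=1.0353, Δt_y=3.8637
    x: enter (5,3) at t=0.2899
    x: enter (6,3) at t=1.3252 ← occupied
  → r_1 = 1.3252
beam 2: φ=90°, α=75°
  dir = (cos 75°, sin 75°) = (0.2588, 0.9659); from cell (4,3)
  next x-line at t=1.0818, next y-line at t=0.4348; Δt_x=3.8637, Δt_y=1.0353
    y: enter (4,4) at t=0.4348
    x: enter (5,4) at t=1.0818
    y: enter (5,5) at t=1.4701 ← occupied
  → r_2 = 1.4701
beam 3: φ=180°, α=165°
  dir = (cos 165°, sin 165°) = (-0.9659, 0.2588); from cell (4,3)
  next x-line at t=0.7454, next y-line at t=1.6228; Δt_x=1.0353, Δt_y=3.8637
    x: enter (3,3) at t=0.7454
    y: enter (3,4) at t=1.6228
    x: enter (2,4) at t=1.7807 ← occupied
  → r_3 = 1.7807
beam 4: φ=270°, α=255°
  dir = (cos 255°, sin 255°) = (-0.2588, -0.9659); from cell (4,3)
  next x-line at t=2.7819, next y-line at t=0.6005; Δt_x=3.8637, Δt_y=1.0353
    y: enter (4,2) at t=0.6005
    y: enter (4,1) at t=1.6357 ← occupied
  → r_4 = 1.6357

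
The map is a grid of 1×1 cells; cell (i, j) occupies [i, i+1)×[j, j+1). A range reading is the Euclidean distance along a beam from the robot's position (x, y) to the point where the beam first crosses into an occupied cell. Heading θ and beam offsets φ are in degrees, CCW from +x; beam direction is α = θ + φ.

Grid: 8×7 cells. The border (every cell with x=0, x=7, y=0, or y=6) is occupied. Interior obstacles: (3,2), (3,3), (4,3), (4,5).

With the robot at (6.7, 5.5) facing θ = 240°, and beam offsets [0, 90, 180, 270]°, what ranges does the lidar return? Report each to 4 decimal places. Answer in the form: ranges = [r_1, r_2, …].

ranges = [5.1962, 0.3464, 0.5774, 1.0000]

beam 1: φ=0°, α=240°
  cosα=-0.5000 sinα=-0.8660 | (6,5) | tMaxX 1.4000 tMaxY 0.5774 | tΔX 2.0000 tΔY 1.1547
    t=0.5774 [y] (6,4)
    t=1.4000 [x] (5,4)
    t=1.7321 [y] (5,3)
    t=2.8868 [y] (5,2)
    t=3.4000 [x] (4,2)
    t=4.0415 [y] (4,1)
    t=5.1962 [y] (4,0) — stop
  → r_1 = 5.1962
beam 2: φ=90°, α=330°
  cosα=0.8660 sinα=-0.5000 | (6,5) | tMaxX 0.3464 tMaxY 1.0000 | tΔX 1.1547 tΔY 2.0000
    t=0.3464 [x] (7,5) — stop
  → r_2 = 0.3464
beam 3: φ=180°, α=60°
  cosα=0.5000 sinα=0.8660 | (6,5) | tMaxX 0.6000 tMaxY 0.5774 | tΔX 2.0000 tΔY 1.1547
    t=0.5774 [y] (6,6) — stop
  → r_3 = 0.5774
beam 4: φ=270°, α=150°
  cosα=-0.8660 sinα=0.5000 | (6,5) | tMaxX 0.8083 tMaxY 1.0000 | tΔX 1.1547 tΔY 2.0000
    t=0.8083 [x] (5,5)
    t=1.0000 [y] (5,6) — stop
  → r_4 = 1.0000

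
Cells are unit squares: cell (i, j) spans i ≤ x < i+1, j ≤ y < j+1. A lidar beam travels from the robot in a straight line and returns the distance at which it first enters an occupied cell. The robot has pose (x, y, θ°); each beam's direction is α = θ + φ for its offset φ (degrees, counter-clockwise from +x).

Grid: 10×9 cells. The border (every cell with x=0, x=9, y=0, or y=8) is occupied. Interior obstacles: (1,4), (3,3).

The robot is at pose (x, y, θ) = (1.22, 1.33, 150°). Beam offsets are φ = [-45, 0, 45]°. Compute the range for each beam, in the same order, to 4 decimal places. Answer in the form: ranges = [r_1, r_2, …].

ranges = [0.8500, 0.2540, 0.2278]

beam 1: φ=-45°, α=105°
  direction (-0.2588, 0.9659); cell (1,1); t to first gridline: x 0.8500, y 0.6936 (then +3.8637 / +1.0353)
    (1,2) via y @ 0.6936
    (0,2) via x @ 0.8500  # hit
  → r_1 = 0.8500
beam 2: φ=0°, α=150°
  direction (-0.8660, 0.5000); cell (1,1); t to first gridline: x 0.2540, y 1.3400 (then +1.1547 / +2.0000)
    (0,1) via x @ 0.2540  # hit
  → r_2 = 0.2540
beam 3: φ=45°, α=195°
  direction (-0.9659, -0.2588); cell (1,1); t to first gridline: x 0.2278, y 1.2750 (then +1.0353 / +3.8637)
    (0,1) via x @ 0.2278  # hit
  → r_3 = 0.2278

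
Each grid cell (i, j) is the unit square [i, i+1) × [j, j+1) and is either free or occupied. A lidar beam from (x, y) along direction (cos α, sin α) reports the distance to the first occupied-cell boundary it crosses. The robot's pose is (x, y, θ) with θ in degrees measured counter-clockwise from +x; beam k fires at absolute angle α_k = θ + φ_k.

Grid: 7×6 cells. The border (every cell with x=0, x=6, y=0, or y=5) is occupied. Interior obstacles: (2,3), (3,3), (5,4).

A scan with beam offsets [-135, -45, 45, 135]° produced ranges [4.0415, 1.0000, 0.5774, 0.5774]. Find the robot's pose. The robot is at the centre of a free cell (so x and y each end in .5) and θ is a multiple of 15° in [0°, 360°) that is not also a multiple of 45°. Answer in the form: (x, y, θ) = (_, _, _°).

The pose lattice has 17·16 = 272 candidates. Test each by forward raycasting.
  (1.5, 2.5, 210°): beam 1 = 2.5882 ≠ 4.0415 ✗
  (1.5, 3.5, 165°): beam 1 = 0.5774 ≠ 4.0415 ✗
  (3.5, 2.5, 300°): beam 1 = 2.5882 ≠ 4.0415 ✗
  …
  (5.5, 1.5, 255°): r_1=4.0415, r_2=1.0000, r_3=0.5774, r_4=0.5774 — all match ✓
Unique over the lattice → pose = (5.5, 1.5, 255°).

(x, y, θ) = (5.5, 1.5, 255°)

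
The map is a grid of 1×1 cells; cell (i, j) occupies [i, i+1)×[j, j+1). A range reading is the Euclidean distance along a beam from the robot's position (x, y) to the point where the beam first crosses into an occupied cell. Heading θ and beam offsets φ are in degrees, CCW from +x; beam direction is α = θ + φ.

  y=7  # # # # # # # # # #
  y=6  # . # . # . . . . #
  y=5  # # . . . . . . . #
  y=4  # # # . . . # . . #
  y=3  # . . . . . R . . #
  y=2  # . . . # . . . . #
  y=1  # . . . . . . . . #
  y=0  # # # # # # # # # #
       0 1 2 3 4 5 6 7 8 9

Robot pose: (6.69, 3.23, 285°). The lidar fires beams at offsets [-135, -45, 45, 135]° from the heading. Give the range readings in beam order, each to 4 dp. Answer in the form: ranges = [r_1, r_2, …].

beam 1: φ=-135°, α=150°
  direction (-0.8660, 0.5000); cell (6,3); t to first gridline: x 0.7967, y 1.5400 (then +1.1547 / +2.0000)
    (5,3) via x @ 0.7967
    (5,4) via y @ 1.5400
    (4,4) via x @ 1.9514
    (3,4) via x @ 3.1061
    (3,5) via y @ 3.5400
    (2,5) via x @ 4.2608
    (1,5) via x @ 5.4155  # hit
  → r_1 = 5.4155
beam 2: φ=-45°, α=240°
  direction (-0.5000, -0.8660); cell (6,3); t to first gridline: x 1.3800, y 0.2656 (then +2.0000 / +1.1547)
    (6,2) via y @ 0.2656
    (5,2) via x @ 1.3800
    (5,1) via y @ 1.4203
    (5,0) via y @ 2.5750  # hit
  → r_2 = 2.5750
beam 3: φ=45°, α=330°
  direction (0.8660, -0.5000); cell (6,3); t to first gridline: x 0.3580, y 0.4600 (then +1.1547 / +2.0000)
    (7,3) via x @ 0.3580
    (7,2) via y @ 0.4600
    (8,2) via x @ 1.5127
    (8,1) via y @ 2.4600
    (9,1) via x @ 2.6674  # hit
  → r_3 = 2.6674
beam 4: φ=135°, α=60°
  direction (0.5000, 0.8660); cell (6,3); t to first gridline: x 0.6200, y 0.8891 (then +2.0000 / +1.1547)
    (7,3) via x @ 0.6200
    (7,4) via y @ 0.8891
    (7,5) via y @ 2.0438
    (8,5) via x @ 2.6200
    (8,6) via y @ 3.1985
    (8,7) via y @ 4.3532  # hit
  → r_4 = 4.3532

ranges = [5.4155, 2.5750, 2.6674, 4.3532]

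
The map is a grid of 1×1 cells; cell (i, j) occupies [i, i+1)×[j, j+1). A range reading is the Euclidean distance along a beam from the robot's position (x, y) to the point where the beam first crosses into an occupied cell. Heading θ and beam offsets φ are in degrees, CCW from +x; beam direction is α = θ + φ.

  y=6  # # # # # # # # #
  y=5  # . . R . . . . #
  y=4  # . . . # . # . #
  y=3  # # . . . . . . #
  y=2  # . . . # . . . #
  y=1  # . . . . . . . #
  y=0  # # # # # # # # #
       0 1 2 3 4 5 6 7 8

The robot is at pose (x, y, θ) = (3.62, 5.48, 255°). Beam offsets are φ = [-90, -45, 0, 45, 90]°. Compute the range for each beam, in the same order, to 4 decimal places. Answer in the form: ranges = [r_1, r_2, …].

beam 1: φ=-90°, α=165°
  dir = (cos 165°, sin 165°) = (-0.9659, 0.2588); from cell (3,5)
  next x-line at t=0.6419, next y-line at t=2.0091; Δt_x=1.0353, Δt_y=3.8637
    x: enter (2,5) at t=0.6419
    x: enter (1,5) at t=1.6771
    y: enter (1,6) at t=2.0091 ← occupied
  → r_1 = 2.0091
beam 2: φ=-45°, α=210°
  dir = (cos 210°, sin 210°) = (-0.8660, -0.5000); from cell (3,5)
  next x-line at t=0.7159, next y-line at t=0.9600; Δt_x=1.1547, Δt_y=2.0000
    x: enter (2,5) at t=0.7159
    y: enter (2,4) at t=0.9600
    x: enter (1,4) at t=1.8706
    y: enter (1,3) at t=2.9600 ← occupied
  → r_2 = 2.9600
beam 3: φ=0°, α=255°
  dir = (cos 255°, sin 255°) = (-0.2588, -0.9659); from cell (3,5)
  next x-line at t=2.3955, next y-line at t=0.4969; Δt_x=3.8637, Δt_y=1.0353
    y: enter (3,4) at t=0.4969
    y: enter (3,3) at t=1.5322
    x: enter (2,3) at t=2.3955
    y: enter (2,2) at t=2.5675
    y: enter (2,1) at t=3.6028
    y: enter (2,0) at t=4.6380 ← occupied
  → r_3 = 4.6380
beam 4: φ=45°, α=300°
  dir = (cos 300°, sin 300°) = (0.5000, -0.8660); from cell (3,5)
  next x-line at t=0.7600, next y-line at t=0.5543; Δt_x=2.0000, Δt_y=1.1547
    y: enter (3,4) at t=0.5543
    x: enter (4,4) at t=0.7600 ← occupied
  → r_4 = 0.7600
beam 5: φ=90°, α=345°
  dir = (cos 345°, sin 345°) = (0.9659, -0.2588); from cell (3,5)
  next x-line at t=0.3934, next y-line at t=1.8546; Δt_x=1.0353, Δt_y=3.8637
    x: enter (4,5) at t=0.3934
    x: enter (5,5) at t=1.4287
    y: enter (5,4) at t=1.8546
    x: enter (6,4) at t=2.4640 ← occupied
  → r_5 = 2.4640

ranges = [2.0091, 2.9600, 4.6380, 0.7600, 2.4640]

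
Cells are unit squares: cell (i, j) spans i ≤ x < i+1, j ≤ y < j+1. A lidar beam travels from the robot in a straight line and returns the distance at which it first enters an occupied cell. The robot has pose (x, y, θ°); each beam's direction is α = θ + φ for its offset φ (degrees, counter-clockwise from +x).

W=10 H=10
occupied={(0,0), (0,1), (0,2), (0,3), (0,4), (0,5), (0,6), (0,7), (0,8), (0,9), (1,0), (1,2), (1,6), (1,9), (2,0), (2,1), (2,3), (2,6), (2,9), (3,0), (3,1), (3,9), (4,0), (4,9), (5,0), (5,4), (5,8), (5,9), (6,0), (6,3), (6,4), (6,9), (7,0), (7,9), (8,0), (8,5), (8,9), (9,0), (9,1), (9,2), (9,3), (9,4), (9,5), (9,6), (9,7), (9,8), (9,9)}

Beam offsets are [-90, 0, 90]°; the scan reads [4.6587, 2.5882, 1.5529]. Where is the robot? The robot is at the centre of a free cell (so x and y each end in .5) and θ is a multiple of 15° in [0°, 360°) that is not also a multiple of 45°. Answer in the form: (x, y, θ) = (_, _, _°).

Enumerate (i+0.5, j+0.5, θ) over the 53 free cells and 16 admissible headings. For each, cast all 3 beams and compare to the given ranges.
  (8.5, 7.5, 285°): beam 1 = 5.6940 ≠ 4.6587 ✗
  (2.5, 8.5, 285°): beam 1 = 1.5529 ≠ 4.6587 ✗
  (3.5, 8.5, 195°): beam 1 = 0.5176 ≠ 4.6587 ✗
  …
  (4.5, 6.5, 105°): r_1=4.6587, r_2=2.5882, r_3=1.5529 — all match ✓
No second candidate reproduces the full scan.

(x, y, θ) = (4.5, 6.5, 105°)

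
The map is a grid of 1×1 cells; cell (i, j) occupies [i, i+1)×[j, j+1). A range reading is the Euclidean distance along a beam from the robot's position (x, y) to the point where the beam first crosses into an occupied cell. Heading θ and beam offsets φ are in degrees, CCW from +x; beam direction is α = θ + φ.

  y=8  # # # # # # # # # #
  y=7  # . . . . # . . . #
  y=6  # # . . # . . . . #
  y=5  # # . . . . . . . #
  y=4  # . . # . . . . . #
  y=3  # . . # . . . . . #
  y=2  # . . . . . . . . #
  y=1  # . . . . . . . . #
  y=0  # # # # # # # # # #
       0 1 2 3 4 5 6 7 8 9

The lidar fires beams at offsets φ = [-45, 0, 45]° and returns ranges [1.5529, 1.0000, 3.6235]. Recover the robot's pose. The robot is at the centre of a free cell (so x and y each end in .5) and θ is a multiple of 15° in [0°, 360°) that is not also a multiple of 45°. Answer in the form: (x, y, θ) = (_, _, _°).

The pose lattice has 50·16 = 800 candidates. Test each by forward raycasting.
  (2.5, 7.5, 15°): beam 1 = 1.7321 ≠ 1.5529 ✗
  (7.5, 1.5, 60°): beam 2 = 3.0000 ≠ 1.0000 ✗
  (6.5, 3.5, 330°): beam 1 = 2.5882 ≠ 1.5529 ✗
  (6.5, 4.5, 240°): beam 1 = 2.5882 ≠ 1.5529 ✗
  …
  (5.5, 5.5, 120°): r_1=1.5529, r_2=1.0000, r_3=3.6235 — all match ✓
No second candidate reproduces the full scan.

(x, y, θ) = (5.5, 5.5, 120°)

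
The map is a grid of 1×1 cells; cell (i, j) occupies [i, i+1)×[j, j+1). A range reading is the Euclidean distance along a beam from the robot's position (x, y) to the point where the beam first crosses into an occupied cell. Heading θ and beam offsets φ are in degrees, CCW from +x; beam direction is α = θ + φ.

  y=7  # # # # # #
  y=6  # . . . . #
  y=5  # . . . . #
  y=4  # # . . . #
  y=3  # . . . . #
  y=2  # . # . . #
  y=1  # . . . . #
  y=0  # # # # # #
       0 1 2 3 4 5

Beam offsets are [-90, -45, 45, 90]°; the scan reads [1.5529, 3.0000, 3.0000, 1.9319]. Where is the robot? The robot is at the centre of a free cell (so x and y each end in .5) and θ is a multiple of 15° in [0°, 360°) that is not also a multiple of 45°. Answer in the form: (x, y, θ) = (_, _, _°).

(x, y, θ) = (4.5, 5.5, 195°)

The pose lattice has 22·16 = 352 candidates. Test each by forward raycasting.
  (3.5, 3.5, 15°): beam 1 = 2.5882 ≠ 1.5529 ✗
  (3.5, 4.5, 255°): beam 2 = 2.8868 ≠ 3.0000 ✗
  (1.5, 5.5, 15°): beam 1 = 0.5176 ≠ 1.5529 ✗
  (2.5, 3.5, 75°): beam 1 = 2.5882 ≠ 1.5529 ✗
  …
  (4.5, 5.5, 195°): r_1=1.5529, r_2=3.0000, r_3=3.0000, r_4=1.9319 — all match ✓
No second candidate reproduces the full scan.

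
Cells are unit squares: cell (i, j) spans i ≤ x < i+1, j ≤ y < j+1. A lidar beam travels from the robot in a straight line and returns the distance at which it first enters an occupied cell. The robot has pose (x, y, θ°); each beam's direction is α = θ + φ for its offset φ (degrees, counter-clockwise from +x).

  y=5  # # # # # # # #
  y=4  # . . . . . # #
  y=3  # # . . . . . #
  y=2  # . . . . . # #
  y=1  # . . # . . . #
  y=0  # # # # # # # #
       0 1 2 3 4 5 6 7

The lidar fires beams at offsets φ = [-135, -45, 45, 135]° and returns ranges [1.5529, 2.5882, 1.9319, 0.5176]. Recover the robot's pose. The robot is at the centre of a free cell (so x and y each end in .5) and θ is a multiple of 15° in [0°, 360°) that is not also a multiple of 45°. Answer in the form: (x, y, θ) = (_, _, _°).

(x, y, θ) = (2.5, 4.5, 330°)

Candidates: 20 free-cell centres × 16 headings = 320 poses. Raycast each; keep the one whose scan matches to 4 dp.
  (2.5, 2.5, 330°): beam 2 = 1.5529 ≠ 2.5882 ✗
  (4.5, 2.5, 255°): beam 1 = 2.8868 ≠ 1.5529 ✗
  (2.5, 4.5, 120°): beam 1 = 4.6587 ≠ 1.5529 ✗
  …
  (2.5, 4.5, 330°): r_1=1.5529, r_2=2.5882, r_3=1.9319, r_4=0.5176 — all match ✓
No second candidate reproduces the full scan.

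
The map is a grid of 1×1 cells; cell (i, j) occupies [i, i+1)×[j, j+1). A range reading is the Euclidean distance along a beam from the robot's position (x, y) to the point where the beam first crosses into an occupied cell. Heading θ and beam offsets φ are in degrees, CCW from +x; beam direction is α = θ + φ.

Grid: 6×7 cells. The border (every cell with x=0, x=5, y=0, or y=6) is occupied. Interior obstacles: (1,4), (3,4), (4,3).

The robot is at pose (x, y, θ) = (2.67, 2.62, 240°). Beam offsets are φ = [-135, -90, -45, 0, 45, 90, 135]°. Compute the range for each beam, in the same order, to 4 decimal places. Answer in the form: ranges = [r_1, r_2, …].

ranges = [3.4992, 1.9283, 1.7289, 1.8706, 1.6771, 2.6905, 1.4682]

beam 1: φ=-135°, α=105°
  d=(-0.2588,0.9659)  start (2,2)  tX=2.5887 tY=0.3934  stride 1/|dx|=3.8637 1/|dy|=1.0353
    cross y-line → (2,3), t=0.3934
    cross y-line → (2,4), t=1.4287
    cross y-line → (2,5), t=2.4640
    cross x-line → (1,5), t=2.5887
    cross y-line → (1,6), t=3.4992 (wall)
  → r_1 = 3.4992
beam 2: φ=-90°, α=150°
  d=(-0.8660,0.5000)  start (2,2)  tX=0.7736 tY=0.7600  stride 1/|dx|=1.1547 1/|dy|=2.0000
    cross y-line → (2,3), t=0.7600
    cross x-line → (1,3), t=0.7736
    cross x-line → (0,3), t=1.9283 (wall)
  → r_2 = 1.9283
beam 3: φ=-45°, α=195°
  d=(-0.9659,-0.2588)  start (2,2)  tX=0.6936 tY=2.3955  stride 1/|dx|=1.0353 1/|dy|=3.8637
    cross x-line → (1,2), t=0.6936
    cross x-line → (0,2), t=1.7289 (wall)
  → r_3 = 1.7289
beam 4: φ=0°, α=240°
  d=(-0.5000,-0.8660)  start (2,2)  tX=1.3400 tY=0.7159  stride 1/|dx|=2.0000 1/|dy|=1.1547
    cross y-line → (2,1), t=0.7159
    cross x-line → (1,1), t=1.3400
    cross y-line → (1,0), t=1.8706 (wall)
  → r_4 = 1.8706
beam 5: φ=45°, α=285°
  d=(0.2588,-0.9659)  start (2,2)  tX=1.2750 tY=0.6419  stride 1/|dx|=3.8637 1/|dy|=1.0353
    cross y-line → (2,1), t=0.6419
    cross x-line → (3,1), t=1.2750
    cross y-line → (3,0), t=1.6771 (wall)
  → r_5 = 1.6771
beam 6: φ=90°, α=330°
  d=(0.8660,-0.5000)  start (2,2)  tX=0.3811 tY=1.2400  stride 1/|dx|=1.1547 1/|dy|=2.0000
    cross x-line → (3,2), t=0.3811
    cross y-line → (3,1), t=1.2400
    cross x-line → (4,1), t=1.5358
    cross x-line → (5,1), t=2.6905 (wall)
  → r_6 = 2.6905
beam 7: φ=135°, α=15°
  d=(0.9659,0.2588)  start (2,2)  tX=0.3416 tY=1.4682  stride 1/|dx|=1.0353 1/|dy|=3.8637
    cross x-line → (3,2), t=0.3416
    cross x-line → (4,2), t=1.3769
    cross y-line → (4,3), t=1.4682 (wall)
  → r_7 = 1.4682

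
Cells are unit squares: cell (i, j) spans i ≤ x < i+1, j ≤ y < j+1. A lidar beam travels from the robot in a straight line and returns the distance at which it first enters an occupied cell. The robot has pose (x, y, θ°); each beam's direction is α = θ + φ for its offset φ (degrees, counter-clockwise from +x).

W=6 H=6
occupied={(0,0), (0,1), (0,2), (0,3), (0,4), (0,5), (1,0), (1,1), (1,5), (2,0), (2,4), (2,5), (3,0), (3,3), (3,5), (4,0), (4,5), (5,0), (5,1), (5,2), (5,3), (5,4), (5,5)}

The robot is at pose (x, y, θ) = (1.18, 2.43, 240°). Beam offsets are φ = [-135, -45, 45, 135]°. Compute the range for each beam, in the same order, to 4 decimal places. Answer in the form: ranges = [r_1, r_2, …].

ranges = [0.6955, 0.1863, 0.4452, 2.2023]

beam 1: φ=-135°, α=105°
  direction (-0.2588, 0.9659); cell (1,2); t to first gridline: x 0.6955, y 0.5901 (then +3.8637 / +1.0353)
    (1,3) via y @ 0.5901
    (0,3) via x @ 0.6955  # hit
  → r_1 = 0.6955
beam 2: φ=-45°, α=195°
  direction (-0.9659, -0.2588); cell (1,2); t to first gridline: x 0.1863, y 1.6614 (then +1.0353 / +3.8637)
    (0,2) via x @ 0.1863  # hit
  → r_2 = 0.1863
beam 3: φ=45°, α=285°
  direction (0.2588, -0.9659); cell (1,2); t to first gridline: x 3.1682, y 0.4452 (then +3.8637 / +1.0353)
    (1,1) via y @ 0.4452  # hit
  → r_3 = 0.4452
beam 4: φ=135°, α=15°
  direction (0.9659, 0.2588); cell (1,2); t to first gridline: x 0.8489, y 2.2023 (then +1.0353 / +3.8637)
    (2,2) via x @ 0.8489
    (3,2) via x @ 1.8842
    (3,3) via y @ 2.2023  # hit
  → r_4 = 2.2023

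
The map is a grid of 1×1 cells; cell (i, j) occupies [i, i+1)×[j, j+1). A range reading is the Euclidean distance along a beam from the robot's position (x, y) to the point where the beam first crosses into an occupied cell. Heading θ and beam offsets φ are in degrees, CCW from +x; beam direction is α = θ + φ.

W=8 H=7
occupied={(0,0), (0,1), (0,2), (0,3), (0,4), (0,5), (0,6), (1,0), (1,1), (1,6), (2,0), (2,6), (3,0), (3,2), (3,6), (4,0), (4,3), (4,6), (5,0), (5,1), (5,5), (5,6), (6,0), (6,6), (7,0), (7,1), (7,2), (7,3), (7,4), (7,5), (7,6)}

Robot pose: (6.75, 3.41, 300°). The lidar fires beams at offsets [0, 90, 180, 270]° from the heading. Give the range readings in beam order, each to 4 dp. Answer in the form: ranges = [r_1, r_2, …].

ranges = [0.5000, 0.2887, 1.8360, 4.8200]

beam 1: φ=0°, α=300°
  dir = (cos 300°, sin 300°) = (0.5000, -0.8660); from cell (6,3)
  next x-line at t=0.5000, next y-line at t=0.4734; Δt_x=2.0000, Δt_y=1.1547
    y: enter (6,2) at t=0.4734
    x: enter (7,2) at t=0.5000 ← occupied
  → r_1 = 0.5000
beam 2: φ=90°, α=30°
  dir = (cos 30°, sin 30°) = (0.8660, 0.5000); from cell (6,3)
  next x-line at t=0.2887, next y-line at t=1.1800; Δt_x=1.1547, Δt_y=2.0000
    x: enter (7,3) at t=0.2887 ← occupied
  → r_2 = 0.2887
beam 3: φ=180°, α=120°
  dir = (cos 120°, sin 120°) = (-0.5000, 0.8660); from cell (6,3)
  next x-line at t=1.5000, next y-line at t=0.6813; Δt_x=2.0000, Δt_y=1.1547
    y: enter (6,4) at t=0.6813
    x: enter (5,4) at t=1.5000
    y: enter (5,5) at t=1.8360 ← occupied
  → r_3 = 1.8360
beam 4: φ=270°, α=210°
  dir = (cos 210°, sin 210°) = (-0.8660, -0.5000); from cell (6,3)
  next x-line at t=0.8660, next y-line at t=0.8200; Δt_x=1.1547, Δt_y=2.0000
    y: enter (6,2) at t=0.8200
    x: enter (5,2) at t=0.8660
    x: enter (4,2) at t=2.0207
    y: enter (4,1) at t=2.8200
    x: enter (3,1) at t=3.1754
    x: enter (2,1) at t=4.3301
    y: enter (2,0) at t=4.8200 ← occupied
  → r_4 = 4.8200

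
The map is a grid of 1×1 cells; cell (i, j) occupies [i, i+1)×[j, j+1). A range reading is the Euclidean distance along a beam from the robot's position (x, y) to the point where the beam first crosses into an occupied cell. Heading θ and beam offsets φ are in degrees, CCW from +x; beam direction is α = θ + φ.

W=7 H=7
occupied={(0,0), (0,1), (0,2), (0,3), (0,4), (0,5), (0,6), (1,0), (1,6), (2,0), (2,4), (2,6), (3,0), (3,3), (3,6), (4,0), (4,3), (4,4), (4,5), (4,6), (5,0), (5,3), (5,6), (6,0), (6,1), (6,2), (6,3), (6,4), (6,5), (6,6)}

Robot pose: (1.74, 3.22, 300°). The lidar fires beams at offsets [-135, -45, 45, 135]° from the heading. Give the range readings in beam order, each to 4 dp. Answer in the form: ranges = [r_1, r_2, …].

beam 1: φ=-135°, α=165°
  d=(-0.9659,0.2588)  start (1,3)  tX=0.7661 tY=3.0137  stride 1/|dx|=1.0353 1/|dy|=3.8637
    cross x-line → (0,3), t=0.7661 (wall)
  → r_1 = 0.7661
beam 2: φ=-45°, α=255°
  d=(-0.2588,-0.9659)  start (1,3)  tX=2.8591 tY=0.2278  stride 1/|dx|=3.8637 1/|dy|=1.0353
    cross y-line → (1,2), t=0.2278
    cross y-line → (1,1), t=1.2630
    cross y-line → (1,0), t=2.2983 (wall)
  → r_2 = 2.2983
beam 3: φ=45°, α=345°
  d=(0.9659,-0.2588)  start (1,3)  tX=0.2692 tY=0.8500  stride 1/|dx|=1.0353 1/|dy|=3.8637
    cross x-line → (2,3), t=0.2692
    cross y-line → (2,2), t=0.8500
    cross x-line → (3,2), t=1.3044
    cross x-line → (4,2), t=2.3397
    cross x-line → (5,2), t=3.3750
    cross x-line → (6,2), t=4.4103 (wall)
  → r_3 = 4.4103
beam 4: φ=135°, α=75°
  d=(0.2588,0.9659)  start (1,3)  tX=1.0046 tY=0.8075  stride 1/|dx|=3.8637 1/|dy|=1.0353
    cross y-line → (1,4), t=0.8075
    cross x-line → (2,4), t=1.0046 (wall)
  → r_4 = 1.0046

ranges = [0.7661, 2.2983, 4.4103, 1.0046]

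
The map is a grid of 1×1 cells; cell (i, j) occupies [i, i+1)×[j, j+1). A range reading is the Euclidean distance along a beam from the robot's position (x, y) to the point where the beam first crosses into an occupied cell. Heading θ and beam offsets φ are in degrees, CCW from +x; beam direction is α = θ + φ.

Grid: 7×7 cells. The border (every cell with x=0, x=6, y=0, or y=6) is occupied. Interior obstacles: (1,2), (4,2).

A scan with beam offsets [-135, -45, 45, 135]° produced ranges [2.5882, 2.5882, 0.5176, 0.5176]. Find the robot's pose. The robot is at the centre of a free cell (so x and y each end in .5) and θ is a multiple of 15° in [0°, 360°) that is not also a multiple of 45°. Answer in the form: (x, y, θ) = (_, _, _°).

Enumerate (i+0.5, j+0.5, θ) over the 23 free cells and 16 admissible headings. For each, cast all 4 beams and compare to the given ranges.
  (4.5, 4.5, 285°): beam 1 = 3.0000 ≠ 2.5882 ✗
  (1.5, 4.5, 150°): beam 1 = 4.6587 ≠ 2.5882 ✗
  (5.5, 2.5, 300°): beam 1 = 0.5176 ≠ 2.5882 ✗
  …
  (1.5, 3.5, 120°): r_1=2.5882, r_2=2.5882, r_3=0.5176, r_4=0.5176 — all match ✓
No second candidate reproduces the full scan.

(x, y, θ) = (1.5, 3.5, 120°)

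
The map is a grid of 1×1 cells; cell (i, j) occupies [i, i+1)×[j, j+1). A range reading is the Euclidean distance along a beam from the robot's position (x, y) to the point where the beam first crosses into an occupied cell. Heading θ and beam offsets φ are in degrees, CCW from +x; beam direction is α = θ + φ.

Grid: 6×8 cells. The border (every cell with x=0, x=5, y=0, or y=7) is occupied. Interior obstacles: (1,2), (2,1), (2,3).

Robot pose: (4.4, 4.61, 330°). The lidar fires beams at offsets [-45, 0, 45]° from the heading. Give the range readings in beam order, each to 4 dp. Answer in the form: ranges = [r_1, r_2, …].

beam 1: φ=-45°, α=285°
  dir = (cos 285°, sin 285°) = (0.2588, -0.9659); from cell (4,4)
  next x-line at t=2.3182, next y-line at t=0.6315; Δt_x=3.8637, Δt_y=1.0353
    y: enter (4,3) at t=0.6315
    y: enter (4,2) at t=1.6668
    x: enter (5,2) at t=2.3182 ← occupied
  → r_1 = 2.3182
beam 2: φ=0°, α=330°
  dir = (cos 330°, sin 330°) = (0.8660, -0.5000); from cell (4,4)
  next x-line at t=0.6928, next y-line at t=1.2200; Δt_x=1.1547, Δt_y=2.0000
    x: enter (5,4) at t=0.6928 ← occupied
  → r_2 = 0.6928
beam 3: φ=45°, α=15°
  dir = (cos 15°, sin 15°) = (0.9659, 0.2588); from cell (4,4)
  next x-line at t=0.6212, next y-line at t=1.5068; Δt_x=1.0353, Δt_y=3.8637
    x: enter (5,4) at t=0.6212 ← occupied
  → r_3 = 0.6212

ranges = [2.3182, 0.6928, 0.6212]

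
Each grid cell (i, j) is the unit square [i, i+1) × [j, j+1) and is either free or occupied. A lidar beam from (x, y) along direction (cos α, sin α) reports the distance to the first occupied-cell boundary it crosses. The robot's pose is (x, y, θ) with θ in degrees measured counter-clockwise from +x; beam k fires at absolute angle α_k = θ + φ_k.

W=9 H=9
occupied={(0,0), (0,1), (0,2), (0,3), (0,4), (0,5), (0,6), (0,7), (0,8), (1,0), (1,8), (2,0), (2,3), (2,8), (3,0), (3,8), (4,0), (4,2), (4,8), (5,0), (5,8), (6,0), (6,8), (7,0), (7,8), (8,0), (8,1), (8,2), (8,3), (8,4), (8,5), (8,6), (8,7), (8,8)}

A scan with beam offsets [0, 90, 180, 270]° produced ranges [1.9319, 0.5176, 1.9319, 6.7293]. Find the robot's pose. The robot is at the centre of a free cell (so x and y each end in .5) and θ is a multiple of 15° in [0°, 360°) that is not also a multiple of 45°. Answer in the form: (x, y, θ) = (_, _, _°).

Candidates: 47 free-cell centres × 16 headings = 752 poses. Raycast each; keep the one whose scan matches to 4 dp.
  (5.5, 4.5, 60°): beam 1 = 4.0415 ≠ 1.9319 ✗
  (4.5, 1.5, 105°): beam 1 = 0.5176 ≠ 1.9319 ✗
  (4.5, 7.5, 300°): beam 1 = 7.0000 ≠ 1.9319 ✗
  …
  (1.5, 5.5, 105°): r_1=1.9319, r_2=0.5176, r_3=1.9319, r_4=6.7293 — all match ✓
Unique over the lattice → pose = (1.5, 5.5, 105°).

(x, y, θ) = (1.5, 5.5, 105°)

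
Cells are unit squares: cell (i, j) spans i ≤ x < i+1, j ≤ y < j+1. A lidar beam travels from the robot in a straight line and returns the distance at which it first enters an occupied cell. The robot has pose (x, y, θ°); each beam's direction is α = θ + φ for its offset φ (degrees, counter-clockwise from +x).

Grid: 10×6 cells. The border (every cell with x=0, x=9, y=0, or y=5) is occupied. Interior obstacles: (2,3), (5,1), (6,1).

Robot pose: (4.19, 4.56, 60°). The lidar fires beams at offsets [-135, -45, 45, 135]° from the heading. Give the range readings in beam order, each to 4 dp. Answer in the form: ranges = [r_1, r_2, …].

beam 1: φ=-135°, α=285°
  dir = (cos 285°, sin 285°) = (0.2588, -0.9659); from cell (4,4)
  next x-line at t=3.1296, next y-line at t=0.5798; Δt_x=3.8637, Δt_y=1.0353
    y: enter (4,3) at t=0.5798
    y: enter (4,2) at t=1.6150
    y: enter (4,1) at t=2.6503
    x: enter (5,1) at t=3.1296 ← occupied
  → r_1 = 3.1296
beam 2: φ=-45°, α=15°
  dir = (cos 15°, sin 15°) = (0.9659, 0.2588); from cell (4,4)
  next x-line at t=0.8386, next y-line at t=1.7000; Δt_x=1.0353, Δt_y=3.8637
    x: enter (5,4) at t=0.8386
    y: enter (5,5) at t=1.7000 ← occupied
  → r_2 = 1.7000
beam 3: φ=45°, α=105°
  dir = (cos 105°, sin 105°) = (-0.2588, 0.9659); from cell (4,4)
  next x-line at t=0.7341, next y-line at t=0.4555; Δt_x=3.8637, Δt_y=1.0353
    y: enter (4,5) at t=0.4555 ← occupied
  → r_3 = 0.4555
beam 4: φ=135°, α=195°
  dir = (cos 195°, sin 195°) = (-0.9659, -0.2588); from cell (4,4)
  next x-line at t=0.1967, next y-line at t=2.1637; Δt_x=1.0353, Δt_y=3.8637
    x: enter (3,4) at t=0.1967
    x: enter (2,4) at t=1.2320
    y: enter (2,3) at t=2.1637 ← occupied
  → r_4 = 2.1637

ranges = [3.1296, 1.7000, 0.4555, 2.1637]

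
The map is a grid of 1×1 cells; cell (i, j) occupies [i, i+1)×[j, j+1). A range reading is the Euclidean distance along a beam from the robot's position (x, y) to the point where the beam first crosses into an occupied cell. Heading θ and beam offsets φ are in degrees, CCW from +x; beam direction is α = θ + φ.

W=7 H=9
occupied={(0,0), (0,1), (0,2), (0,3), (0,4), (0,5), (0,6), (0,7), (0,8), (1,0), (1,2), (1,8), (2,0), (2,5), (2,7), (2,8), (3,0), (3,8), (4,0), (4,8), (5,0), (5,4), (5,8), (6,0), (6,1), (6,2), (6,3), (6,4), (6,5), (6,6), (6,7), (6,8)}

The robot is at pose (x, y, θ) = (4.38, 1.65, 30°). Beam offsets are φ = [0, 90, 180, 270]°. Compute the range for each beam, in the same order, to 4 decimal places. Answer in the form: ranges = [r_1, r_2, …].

ranges = [1.8706, 3.8682, 1.3000, 0.7506]

beam 1: φ=0°, α=30°
  cosα=0.8660 sinα=0.5000 | (4,1) | tMaxX 0.7159 tMaxY 0.7000 | tΔX 1.1547 tΔY 2.0000
    t=0.7000 [y] (4,2)
    t=0.7159 [x] (5,2)
    t=1.8706 [x] (6,2) — stop
  → r_1 = 1.8706
beam 2: φ=90°, α=120°
  cosα=-0.5000 sinα=0.8660 | (4,1) | tMaxX 0.7600 tMaxY 0.4041 | tΔX 2.0000 tΔY 1.1547
    t=0.4041 [y] (4,2)
    t=0.7600 [x] (3,2)
    t=1.5588 [y] (3,3)
    t=2.7135 [y] (3,4)
    t=2.7600 [x] (2,4)
    t=3.8682 [y] (2,5) — stop
  → r_2 = 3.8682
beam 3: φ=180°, α=210°
  cosα=-0.8660 sinα=-0.5000 | (4,1) | tMaxX 0.4388 tMaxY 1.3000 | tΔX 1.1547 tΔY 2.0000
    t=0.4388 [x] (3,1)
    t=1.3000 [y] (3,0) — stop
  → r_3 = 1.3000
beam 4: φ=270°, α=300°
  cosα=0.5000 sinα=-0.8660 | (4,1) | tMaxX 1.2400 tMaxY 0.7506 | tΔX 2.0000 tΔY 1.1547
    t=0.7506 [y] (4,0) — stop
  → r_4 = 0.7506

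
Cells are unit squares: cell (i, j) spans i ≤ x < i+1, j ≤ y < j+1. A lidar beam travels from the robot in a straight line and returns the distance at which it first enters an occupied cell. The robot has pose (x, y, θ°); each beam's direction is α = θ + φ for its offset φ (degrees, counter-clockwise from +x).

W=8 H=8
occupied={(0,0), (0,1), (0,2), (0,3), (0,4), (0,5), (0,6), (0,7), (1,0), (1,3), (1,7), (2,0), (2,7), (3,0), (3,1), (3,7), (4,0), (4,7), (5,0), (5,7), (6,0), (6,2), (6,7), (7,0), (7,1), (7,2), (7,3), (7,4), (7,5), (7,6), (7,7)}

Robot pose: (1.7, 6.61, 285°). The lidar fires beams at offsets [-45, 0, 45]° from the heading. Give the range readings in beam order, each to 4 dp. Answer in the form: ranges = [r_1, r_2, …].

ranges = [1.4000, 5.0228, 6.1199]

beam 1: φ=-45°, α=240°
  direction (-0.5000, -0.8660); cell (1,6); t to first gridline: x 1.4000, y 0.7044 (then +2.0000 / +1.1547)
    (1,5) via y @ 0.7044
    (0,5) via x @ 1.4000  # hit
  → r_1 = 1.4000
beam 2: φ=0°, α=285°
  direction (0.2588, -0.9659); cell (1,6); t to first gridline: x 1.1591, y 0.6315 (then +3.8637 / +1.0353)
    (1,5) via y @ 0.6315
    (2,5) via x @ 1.1591
    (2,4) via y @ 1.6668
    (2,3) via y @ 2.7021
    (2,2) via y @ 3.7373
    (2,1) via y @ 4.7726
    (3,1) via x @ 5.0228  # hit
  → r_2 = 5.0228
beam 3: φ=45°, α=330°
  direction (0.8660, -0.5000); cell (1,6); t to first gridline: x 0.3464, y 1.2200 (then +1.1547 / +2.0000)
    (2,6) via x @ 0.3464
    (2,5) via y @ 1.2200
    (3,5) via x @ 1.5011
    (4,5) via x @ 2.6558
    (4,4) via y @ 3.2200
    (5,4) via x @ 3.8105
    (6,4) via x @ 4.9652
    (6,3) via y @ 5.2200
    (7,3) via x @ 6.1199  # hit
  → r_3 = 6.1199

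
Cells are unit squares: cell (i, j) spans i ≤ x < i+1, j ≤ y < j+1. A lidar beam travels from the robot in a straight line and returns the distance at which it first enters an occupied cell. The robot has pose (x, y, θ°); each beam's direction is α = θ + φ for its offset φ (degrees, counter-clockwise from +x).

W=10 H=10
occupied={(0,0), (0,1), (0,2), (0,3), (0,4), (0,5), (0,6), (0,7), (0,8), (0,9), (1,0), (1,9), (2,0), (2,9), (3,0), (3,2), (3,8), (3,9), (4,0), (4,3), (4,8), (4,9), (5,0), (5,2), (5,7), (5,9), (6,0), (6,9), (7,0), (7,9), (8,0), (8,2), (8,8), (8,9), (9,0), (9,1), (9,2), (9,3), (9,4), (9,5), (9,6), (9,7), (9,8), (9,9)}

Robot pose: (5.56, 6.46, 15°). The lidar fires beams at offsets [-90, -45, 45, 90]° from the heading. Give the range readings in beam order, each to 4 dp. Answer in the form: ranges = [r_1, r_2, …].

beam 1: φ=-90°, α=285°
  dir = (cos 285°, sin 285°) = (0.2588, -0.9659); from cell (5,6)
  next x-line at t=1.7000, next y-line at t=0.4762; Δt_x=3.8637, Δt_y=1.0353
    y: enter (5,5) at t=0.4762
    y: enter (5,4) at t=1.5115
    x: enter (6,4) at t=1.7000
    y: enter (6,3) at t=2.5468
    y: enter (6,2) at t=3.5821
    y: enter (6,1) at t=4.6173
    x: enter (7,1) at t=5.5637
    y: enter (7,0) at t=5.6526 ← occupied
  → r_1 = 5.6526
beam 2: φ=-45°, α=330°
  dir = (cos 330°, sin 330°) = (0.8660, -0.5000); from cell (5,6)
  next x-line at t=0.5081, next y-line at t=0.9200; Δt_x=1.1547, Δt_y=2.0000
    x: enter (6,6) at t=0.5081
    y: enter (6,5) at t=0.9200
    x: enter (7,5) at t=1.6628
    x: enter (8,5) at t=2.8175
    y: enter (8,4) at t=2.9200
    x: enter (9,4) at t=3.9722 ← occupied
  → r_2 = 3.9722
beam 3: φ=45°, α=60°
  dir = (cos 60°, sin 60°) = (0.5000, 0.8660); from cell (5,6)
  next x-line at t=0.8800, next y-line at t=0.6235; Δt_x=2.0000, Δt_y=1.1547
    y: enter (5,7) at t=0.6235 ← occupied
  → r_3 = 0.6235
beam 4: φ=90°, α=105°
  dir = (cos 105°, sin 105°) = (-0.2588, 0.9659); from cell (5,6)
  next x-line at t=2.1637, next y-line at t=0.5590; Δt_x=3.8637, Δt_y=1.0353
    y: enter (5,7) at t=0.5590 ← occupied
  → r_4 = 0.5590

ranges = [5.6526, 3.9722, 0.6235, 0.5590]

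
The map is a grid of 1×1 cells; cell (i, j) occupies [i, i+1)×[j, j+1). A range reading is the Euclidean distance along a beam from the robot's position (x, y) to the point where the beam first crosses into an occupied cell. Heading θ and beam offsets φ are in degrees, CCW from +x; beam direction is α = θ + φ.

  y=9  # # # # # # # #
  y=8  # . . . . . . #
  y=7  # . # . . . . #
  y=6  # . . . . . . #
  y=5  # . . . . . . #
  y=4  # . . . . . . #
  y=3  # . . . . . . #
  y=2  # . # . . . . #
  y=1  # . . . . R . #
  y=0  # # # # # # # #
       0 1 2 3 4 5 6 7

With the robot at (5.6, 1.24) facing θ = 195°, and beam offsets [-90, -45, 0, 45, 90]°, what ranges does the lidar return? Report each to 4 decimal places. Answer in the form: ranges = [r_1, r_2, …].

ranges = [8.0337, 3.0022, 0.9273, 0.2771, 0.2485]

beam 1: φ=-90°, α=105°
  dir = (cos 105°, sin 105°) = (-0.2588, 0.9659); from cell (5,1)
  next x-line at t=2.3182, next y-line at t=0.7868; Δt_x=3.8637, Δt_y=1.0353
    y: enter (5,2) at t=0.7868
    y: enter (5,3) at t=1.8221
    x: enter (4,3) at t=2.3182
    y: enter (4,4) at t=2.8574
    y: enter (4,5) at t=3.8926
    y: enter (4,6) at t=4.9279
    y: enter (4,7) at t=5.9632
    x: enter (3,7) at t=6.1819
    y: enter (3,8) at t=6.9985
    y: enter (3,9) at t=8.0337 ← occupied
  → r_1 = 8.0337
beam 2: φ=-45°, α=150°
  dir = (cos 150°, sin 150°) = (-0.8660, 0.5000); from cell (5,1)
  next x-line at t=0.6928, next y-line at t=1.5200; Δt_x=1.1547, Δt_y=2.0000
    x: enter (4,1) at t=0.6928
    y: enter (4,2) at t=1.5200
    x: enter (3,2) at t=1.8475
    x: enter (2,2) at t=3.0022 ← occupied
  → r_2 = 3.0022
beam 3: φ=0°, α=195°
  dir = (cos 195°, sin 195°) = (-0.9659, -0.2588); from cell (5,1)
  next x-line at t=0.6212, next y-line at t=0.9273; Δt_x=1.0353, Δt_y=3.8637
    x: enter (4,1) at t=0.6212
    y: enter (4,0) at t=0.9273 ← occupied
  → r_3 = 0.9273
beam 4: φ=45°, α=240°
  dir = (cos 240°, sin 240°) = (-0.5000, -0.8660); from cell (5,1)
  next x-line at t=1.2000, next y-line at t=0.2771; Δt_x=2.0000, Δt_y=1.1547
    y: enter (5,0) at t=0.2771 ← occupied
  → r_4 = 0.2771
beam 5: φ=90°, α=285°
  dir = (cos 285°, sin 285°) = (0.2588, -0.9659); from cell (5,1)
  next x-line at t=1.5455, next y-line at t=0.2485; Δt_x=3.8637, Δt_y=1.0353
    y: enter (5,0) at t=0.2485 ← occupied
  → r_5 = 0.2485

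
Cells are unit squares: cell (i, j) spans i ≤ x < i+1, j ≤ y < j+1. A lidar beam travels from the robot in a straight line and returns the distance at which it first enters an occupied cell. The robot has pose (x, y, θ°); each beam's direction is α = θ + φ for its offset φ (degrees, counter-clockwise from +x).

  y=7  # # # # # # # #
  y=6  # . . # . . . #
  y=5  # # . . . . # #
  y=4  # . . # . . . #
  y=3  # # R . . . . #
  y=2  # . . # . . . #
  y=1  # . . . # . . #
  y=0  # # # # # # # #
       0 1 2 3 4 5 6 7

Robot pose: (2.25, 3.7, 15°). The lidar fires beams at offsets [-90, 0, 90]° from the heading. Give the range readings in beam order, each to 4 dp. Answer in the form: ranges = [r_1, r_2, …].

ranges = [2.7952, 1.1591, 1.3459]

beam 1: φ=-90°, α=285°
  d=(0.2588,-0.9659)  start (2,3)  tX=2.8978 tY=0.7247  stride 1/|dx|=3.8637 1/|dy|=1.0353
    cross y-line → (2,2), t=0.7247
    cross y-line → (2,1), t=1.7600
    cross y-line → (2,0), t=2.7952 (wall)
  → r_1 = 2.7952
beam 2: φ=0°, α=15°
  d=(0.9659,0.2588)  start (2,3)  tX=0.7765 tY=1.1591  stride 1/|dx|=1.0353 1/|dy|=3.8637
    cross x-line → (3,3), t=0.7765
    cross y-line → (3,4), t=1.1591 (wall)
  → r_2 = 1.1591
beam 3: φ=90°, α=105°
  d=(-0.2588,0.9659)  start (2,3)  tX=0.9659 tY=0.3106  stride 1/|dx|=3.8637 1/|dy|=1.0353
    cross y-line → (2,4), t=0.3106
    cross x-line → (1,4), t=0.9659
    cross y-line → (1,5), t=1.3459 (wall)
  → r_3 = 1.3459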